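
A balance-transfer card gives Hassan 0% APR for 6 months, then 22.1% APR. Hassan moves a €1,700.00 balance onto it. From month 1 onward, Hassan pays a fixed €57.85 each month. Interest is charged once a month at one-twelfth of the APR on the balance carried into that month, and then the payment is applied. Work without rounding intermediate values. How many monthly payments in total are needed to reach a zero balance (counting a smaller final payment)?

Promo months 1–6 at r₀ = 0%/12 = 0; months 7+ at r₁ = 22.1%/12 = 0.0184167.
After month 6 (no interest yet): B = €1,700.00 − 6·€57.85 = €1,352.90.
Then at r₁ with €57.85/mo: n₂ = −ln(1 − r₁·B/P)/ln(1+r₁) ≈ 30.87 → 31 more payments.

37 months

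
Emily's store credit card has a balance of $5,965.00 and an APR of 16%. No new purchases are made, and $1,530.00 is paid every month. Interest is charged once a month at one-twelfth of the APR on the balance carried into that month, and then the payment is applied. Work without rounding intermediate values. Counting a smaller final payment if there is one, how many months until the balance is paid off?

Monthly rate r = 16%/12 = 1.33333% = 0.0133333.
Recurrence: B ← B·(1+r) − $1,530.00.
Month 1: interest $79.53; balance after payment $4,514.53.
Month 2: interest $60.19; balance after payment $3,044.73.
Month 3: interest $40.60; balance after payment $1,555.32.
Month 4: interest $20.74; balance after payment $46.06.
Month 5: interest $0.61; balance after payment $0.00.

5 months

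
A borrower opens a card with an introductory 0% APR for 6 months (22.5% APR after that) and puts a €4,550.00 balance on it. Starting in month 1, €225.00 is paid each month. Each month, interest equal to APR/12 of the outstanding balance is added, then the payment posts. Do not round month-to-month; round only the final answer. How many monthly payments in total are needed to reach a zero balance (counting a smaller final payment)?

23 months

Promo months 1–6 at r₀ = 0%/12 = 0; months 7+ at r₁ = 22.5%/12 = 0.01875.
After month 6 (no interest yet): B = €4,550.00 − 6·€225.00 = €3,200.00.
Then at r₁ with €225.00/mo: n₂ = −ln(1 − r₁·B/P)/ln(1+r₁) ≈ 16.70 → 17 more payments.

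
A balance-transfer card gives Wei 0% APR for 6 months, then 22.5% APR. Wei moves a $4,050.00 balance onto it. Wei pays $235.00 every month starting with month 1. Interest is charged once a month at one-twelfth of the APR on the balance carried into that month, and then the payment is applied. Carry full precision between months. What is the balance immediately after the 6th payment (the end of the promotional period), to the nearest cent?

$2,640.00

Promo months 1–6 at r₀ = 0%/12 = 0; months 7+ at r₁ = 22.5%/12 = 0.01875.
After month 6 (no interest yet): B = $4,050.00 − 6·$235.00 = $2,640.00.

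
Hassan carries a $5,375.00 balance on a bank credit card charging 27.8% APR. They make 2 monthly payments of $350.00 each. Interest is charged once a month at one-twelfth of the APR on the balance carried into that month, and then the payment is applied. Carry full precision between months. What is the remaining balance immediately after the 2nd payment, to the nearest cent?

Monthly rate r = 27.8%/12 = 2.31667% = 0.0231667.
Each month: B ← B·(1+r) − $350.00.
Month 1: interest $124.52; balance after payment $5,149.52.
Month 2: interest $119.30; balance after payment $4,918.82.

$4,918.82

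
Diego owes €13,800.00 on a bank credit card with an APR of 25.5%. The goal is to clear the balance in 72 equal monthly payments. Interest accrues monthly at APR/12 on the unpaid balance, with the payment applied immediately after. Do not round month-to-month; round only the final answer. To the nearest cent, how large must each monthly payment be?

Monthly rate r = 25.5%/12 = 2.125% = 0.02125.
Level-payment amortization: P = B₀·r / (1 − (1+r)^(−n)) = 13800.00·0.02125 / (1 − 1.02125^(−72)).
Denominator 1 − (1+r)^(−72) = 0.779965392.
P = 293.25 / 0.779965392 ≈ 375.98.

€375.98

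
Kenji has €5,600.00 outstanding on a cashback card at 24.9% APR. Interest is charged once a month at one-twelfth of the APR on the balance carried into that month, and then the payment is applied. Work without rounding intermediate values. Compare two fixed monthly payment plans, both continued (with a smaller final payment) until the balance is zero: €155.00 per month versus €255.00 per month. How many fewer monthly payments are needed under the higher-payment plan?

Monthly rate r = 24.9%/12 = 2.075% = 0.02075.
At €155.00/mo: n = ⌈−ln(1 − rB₀/P)/ln(1+r)⌉ = 68 payments (last €68.18); total interest = total paid − €5,600.00 = €4,853.18.
At €255.00/mo: 30 payments (last €157.53); total interest €1,952.53.
Payments saved = 68 − 30 = 38.

38 fewer payments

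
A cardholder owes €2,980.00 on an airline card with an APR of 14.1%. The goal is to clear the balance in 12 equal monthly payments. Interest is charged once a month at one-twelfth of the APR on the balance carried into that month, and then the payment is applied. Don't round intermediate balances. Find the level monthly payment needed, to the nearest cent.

Monthly rate r = 14.1%/12 = 1.175% = 0.01175.
Level-payment amortization: P = B₀·r / (1 − (1+r)^(−n)) = 2980.00·0.01175 / (1 − 1.01175^(−12)).
Denominator 1 − (1+r)^(−12) = 0.130796546.
P = 35.015 / 0.130796546 ≈ 267.71.

€267.71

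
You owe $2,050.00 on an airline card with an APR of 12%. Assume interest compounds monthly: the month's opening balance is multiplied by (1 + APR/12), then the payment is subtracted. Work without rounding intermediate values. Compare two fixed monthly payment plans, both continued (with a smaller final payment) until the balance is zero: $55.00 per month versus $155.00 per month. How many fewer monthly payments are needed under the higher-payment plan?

Monthly rate r = 12%/12 = 1% = 0.01.
At $55.00/mo: n = ⌈−ln(1 − rB₀/P)/ln(1+r)⌉ = 47 payments (last $47.89); total interest = total paid − $2,050.00 = $527.89.
At $155.00/mo: 15 payments (last $39.97); total interest $159.97.
Payments saved = 47 − 15 = 32.

32 fewer payments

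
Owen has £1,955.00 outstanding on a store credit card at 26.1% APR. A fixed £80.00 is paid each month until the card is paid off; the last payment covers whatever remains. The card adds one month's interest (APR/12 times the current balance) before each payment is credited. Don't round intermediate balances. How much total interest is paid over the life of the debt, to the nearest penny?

£864.35

Monthly rate r = 26.1%/12 = 2.175% = 0.02175.
Payoff takes n = ⌈−ln(1 − rB₀/P)/ln(1+r)⌉ = ⌈35.240⌉ = 36 payments; the last is £19.35.
Total paid = 35·£80.00 + £19.35 = £2,819.35.
Total interest = total paid − principal = £2,819.35 − £1,955.00 = £864.35.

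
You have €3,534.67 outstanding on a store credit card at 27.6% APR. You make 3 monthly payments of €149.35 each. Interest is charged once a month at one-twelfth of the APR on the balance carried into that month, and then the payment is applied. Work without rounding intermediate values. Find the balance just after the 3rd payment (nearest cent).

€3,325.78

Monthly rate r = 27.6%/12 = 2.3% = 0.023.
Each month: B ← B·(1+r) − €149.35.
Month 1: interest €81.30; balance after payment €3,466.62.
Month 2: interest €79.73; balance after payment €3,397.00.
Month 3: interest €78.13; balance after payment €3,325.78.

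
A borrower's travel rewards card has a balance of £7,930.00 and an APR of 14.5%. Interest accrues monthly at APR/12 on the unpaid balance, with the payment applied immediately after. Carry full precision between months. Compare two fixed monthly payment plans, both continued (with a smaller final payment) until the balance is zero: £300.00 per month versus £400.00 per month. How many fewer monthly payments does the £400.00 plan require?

10 fewer payments

Monthly rate r = 14.5%/12 = 1.20833% = 0.0120833.
At £300.00/mo: n = ⌈−ln(1 − rB₀/P)/ln(1+r)⌉ = 33 payments (last £10.94); total interest = total paid − £7,930.00 = £1,680.94.
At £400.00/mo: 23 payments (last £320.35); total interest £1,190.35.
Payments saved = 33 − 23 = 10.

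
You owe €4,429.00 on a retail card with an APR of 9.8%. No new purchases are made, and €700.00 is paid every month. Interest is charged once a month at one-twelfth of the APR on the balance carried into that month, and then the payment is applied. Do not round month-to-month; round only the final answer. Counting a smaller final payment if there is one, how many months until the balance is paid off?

7 months

Monthly rate r = 9.8%/12 = 0.816667% = 0.00816667.
Recurrence: B ← B·(1+r) − €700.00.
Month 1: interest €36.17; balance after payment €3,765.17.
Month 2: interest €30.75; balance after payment €3,095.92.
Closed form: n = −ln(1 − rB₀/P)/ln(1+r) = −ln(0.94833)/ln(1.00817) ≈ 6.523, so the balance reaches zero during payment 7.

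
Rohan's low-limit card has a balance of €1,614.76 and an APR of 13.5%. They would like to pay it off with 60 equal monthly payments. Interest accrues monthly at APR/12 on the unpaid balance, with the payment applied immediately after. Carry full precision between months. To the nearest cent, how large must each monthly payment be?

Monthly rate r = 13.5%/12 = 1.125% = 0.01125.
Level-payment amortization: P = B₀·r / (1 − (1+r)^(−n)) = 1614.76·0.01125 / (1 − 1.01125^(−60)).
Denominator 1 − (1+r)^(−60) = 0.488921134.
P = 18.166 / 0.488921134 ≈ 37.16.

€37.16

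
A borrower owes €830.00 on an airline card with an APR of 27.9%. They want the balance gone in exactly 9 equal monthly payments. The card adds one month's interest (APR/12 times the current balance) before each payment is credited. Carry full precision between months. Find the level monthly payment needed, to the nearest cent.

€103.27

Monthly rate r = 27.9%/12 = 2.325% = 0.02325.
Level-payment amortization: P = B₀·r / (1 − (1+r)^(−n)) = 830.00·0.02325 / (1 − 1.02325^(−9)).
Denominator 1 − (1+r)^(−9) = 0.186862069.
P = 19.2975 / 0.186862069 ≈ 103.27.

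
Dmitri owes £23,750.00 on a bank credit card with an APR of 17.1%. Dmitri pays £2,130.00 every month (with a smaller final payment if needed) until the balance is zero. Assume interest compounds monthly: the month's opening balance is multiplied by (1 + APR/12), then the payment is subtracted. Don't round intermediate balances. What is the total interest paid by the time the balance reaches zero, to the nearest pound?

£2,301

Monthly rate r = 17.1%/12 = 1.425% = 0.01425.
Payoff takes n = ⌈−ln(1 − rB₀/P)/ln(1+r)⌉ = ⌈12.229⌉ = 13 payments; the last is £490.52.
Total paid = 12·£2,130.00 + £490.52 = £26,050.52.
Total interest = total paid − principal = £26,050.52 − £23,750.00 = £2,300.52.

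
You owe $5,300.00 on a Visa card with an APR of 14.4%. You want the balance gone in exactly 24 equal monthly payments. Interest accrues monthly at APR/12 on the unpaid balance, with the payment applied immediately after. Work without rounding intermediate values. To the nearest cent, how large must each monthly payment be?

Monthly rate r = 14.4%/12 = 1.2% = 0.012.
Level-payment amortization: P = B₀·r / (1 − (1+r)^(−n)) = 5300.00·0.012 / (1 − 1.012^(−24)).
Denominator 1 − (1+r)^(−24) = 0.24895199.
P = 63.6 / 0.24895199 ≈ 255.47.

$255.47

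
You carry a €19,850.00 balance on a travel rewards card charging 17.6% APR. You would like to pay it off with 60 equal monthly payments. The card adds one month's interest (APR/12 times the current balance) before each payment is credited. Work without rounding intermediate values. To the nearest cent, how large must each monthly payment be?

Monthly rate r = 17.6%/12 = 1.46667% = 0.0146667.
Level-payment amortization: P = B₀·r / (1 − (1+r)^(−n)) = 19850.00·0.0146667 / (1 − 1.01467^(−60)).
Denominator 1 − (1+r)^(−60) = 0.582557755.
P = 291.133 / 0.582557755 ≈ 499.75.

€499.75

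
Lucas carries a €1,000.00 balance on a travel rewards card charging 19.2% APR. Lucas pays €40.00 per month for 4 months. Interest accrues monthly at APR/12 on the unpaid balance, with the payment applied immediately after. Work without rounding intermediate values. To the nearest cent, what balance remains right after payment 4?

€901.67

Monthly rate r = 19.2%/12 = 1.6% = 0.016.
Each month: B ← B·(1+r) − €40.00.
Month 1: interest €16.00; balance after payment €976.00.
Month 2: interest €15.62; balance after payment €951.62.
Month 3: interest €15.23; balance after payment €926.84.
Month 4: interest €14.83; balance after payment €901.67.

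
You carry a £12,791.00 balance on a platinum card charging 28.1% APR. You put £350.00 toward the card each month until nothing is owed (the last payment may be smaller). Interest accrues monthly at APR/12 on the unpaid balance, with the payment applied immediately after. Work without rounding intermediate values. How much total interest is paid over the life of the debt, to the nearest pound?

Monthly rate r = 28.1%/12 = 2.34167% = 0.0234167.
Payoff takes n = ⌈−ln(1 − rB₀/P)/ln(1+r)⌉ = ⌈83.658⌉ = 84 payments; the last is £231.21.
Total paid = 83·£350.00 + £231.21 = £29,281.21.
Total interest = total paid − principal = £29,281.21 − £12,791.00 = £16,490.21.

£16,490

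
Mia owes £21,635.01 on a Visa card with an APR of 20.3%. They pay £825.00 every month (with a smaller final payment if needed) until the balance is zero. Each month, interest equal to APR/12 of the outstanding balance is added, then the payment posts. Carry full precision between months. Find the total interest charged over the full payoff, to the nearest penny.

Monthly rate r = 20.3%/12 = 1.69167% = 0.0169167.
Payoff takes n = ⌈−ln(1 − rB₀/P)/ln(1+r)⌉ = ⌈34.951⌉ = 35 payments; the last is £785.25.
Total paid = 34·£825.00 + £785.25 = £28,835.25.
Total interest = total paid − principal = £28,835.25 − £21,635.01 = £7,200.24.

£7,200.24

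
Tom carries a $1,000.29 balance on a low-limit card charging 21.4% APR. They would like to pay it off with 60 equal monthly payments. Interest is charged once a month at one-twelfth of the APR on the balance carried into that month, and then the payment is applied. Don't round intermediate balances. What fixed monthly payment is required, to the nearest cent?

$27.29

Monthly rate r = 21.4%/12 = 1.78333% = 0.0178333.
Level-payment amortization: P = B₀·r / (1 − (1+r)^(−n)) = 1000.29·0.0178333 / (1 − 1.01783^(−60)).
Denominator 1 − (1+r)^(−60) = 0.653741994.
P = 17.8385 / 0.653741994 ≈ 27.29.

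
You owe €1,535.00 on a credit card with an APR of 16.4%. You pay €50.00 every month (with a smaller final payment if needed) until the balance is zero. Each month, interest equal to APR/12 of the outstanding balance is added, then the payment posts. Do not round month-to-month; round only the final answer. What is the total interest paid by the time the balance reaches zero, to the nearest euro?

Monthly rate r = 16.4%/12 = 1.36667% = 0.0136667.
Payoff takes n = ⌈−ln(1 − rB₀/P)/ln(1+r)⌉ = ⌈40.075⌉ = 41 payments; the last is €3.76.
Total paid = 40·€50.00 + €3.76 = €2,003.76.
Total interest = total paid − principal = €2,003.76 − €1,535.00 = €468.76.

€469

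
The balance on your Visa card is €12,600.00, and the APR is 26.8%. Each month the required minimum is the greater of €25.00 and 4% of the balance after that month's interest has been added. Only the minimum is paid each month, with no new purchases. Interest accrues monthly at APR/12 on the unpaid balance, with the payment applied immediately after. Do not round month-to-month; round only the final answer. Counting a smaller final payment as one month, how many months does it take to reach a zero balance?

Monthly rate r = 26.8%/12 = 2.23333% = 0.0223333.
While 4% of the post-interest balance exceeds €25.00, each month B ← (B·(1+r))·(1 − 0.04), i.e. B shrinks by the factor (1+r)·0.96 = 0.98144.
This holds for months 1–162. Entering month 163 the balance is €605.76; 4% of the post-interest balance is now below €25.00, so the flat €25.00 minimum applies from here.
From month 163 a fixed €25.00 at rate r clears €605.76 in 36 more payments. Total: 162 + 36 = 198 months.

198 months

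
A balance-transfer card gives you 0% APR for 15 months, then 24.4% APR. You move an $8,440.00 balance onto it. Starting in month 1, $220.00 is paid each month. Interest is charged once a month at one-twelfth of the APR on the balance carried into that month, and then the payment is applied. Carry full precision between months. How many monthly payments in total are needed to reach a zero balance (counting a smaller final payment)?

48 payments

Promo months 1–15 at r₀ = 0%/12 = 0; months 16+ at r₁ = 24.4%/12 = 0.0203333.
After month 15 (no interest yet): B = $8,440.00 − 15·$220.00 = $5,140.00.
Then at r₁ with $220.00/mo: n₂ = −ln(1 − r₁·B/P)/ln(1+r₁) ≈ 32.02 → 33 more payments.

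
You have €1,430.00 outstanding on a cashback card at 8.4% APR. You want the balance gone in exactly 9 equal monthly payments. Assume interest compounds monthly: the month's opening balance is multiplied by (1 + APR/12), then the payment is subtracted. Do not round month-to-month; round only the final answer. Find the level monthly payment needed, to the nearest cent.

€164.50

Monthly rate r = 8.4%/12 = 0.7% = 0.007.
Level-payment amortization: P = B₀·r / (1 − (1+r)^(−n)) = 1430.00·0.007 / (1 − 1.007^(−9)).
Denominator 1 − (1+r)^(−9) = 0.0608504278.
P = 10.01 / 0.0608504278 ≈ 164.50.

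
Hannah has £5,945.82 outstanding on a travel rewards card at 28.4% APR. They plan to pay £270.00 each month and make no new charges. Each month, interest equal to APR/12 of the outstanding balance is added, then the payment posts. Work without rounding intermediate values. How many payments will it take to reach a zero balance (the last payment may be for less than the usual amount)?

32 months

Monthly rate r = 28.4%/12 = 2.36667% = 0.0236667.
Recurrence: B ← B·(1+r) − £270.00.
Month 1: interest £140.72; balance after payment £5,816.54.
Month 2: interest £137.66; balance after payment £5,684.20.
Closed form: n = −ln(1 − rB₀/P)/ln(1+r) = −ln(0.47882)/ln(1.02367) ≈ 31.483, so the balance reaches zero during payment 32.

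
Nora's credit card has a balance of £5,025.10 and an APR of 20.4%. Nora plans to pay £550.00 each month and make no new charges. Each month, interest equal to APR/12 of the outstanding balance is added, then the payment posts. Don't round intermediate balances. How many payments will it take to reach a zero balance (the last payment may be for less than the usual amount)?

11 payments

Monthly rate r = 20.4%/12 = 1.7% = 0.017.
Recurrence: B ← B·(1+r) − £550.00.
Month 1: interest £85.43; balance after payment £4,560.53.
Month 2: interest £77.53; balance after payment £4,088.06.
Closed form: n = −ln(1 − rB₀/P)/ln(1+r) = −ln(0.84468)/ln(1.017) ≈ 10.014, so the balance reaches zero during payment 11.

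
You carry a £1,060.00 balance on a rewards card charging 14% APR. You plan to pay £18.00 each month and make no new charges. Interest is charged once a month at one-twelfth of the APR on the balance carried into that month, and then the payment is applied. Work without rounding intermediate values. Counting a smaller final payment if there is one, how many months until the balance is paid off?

101 months

Monthly rate r = 14%/12 = 1.16667% = 0.0116667.
Recurrence: B ← B·(1+r) − £18.00.
Month 1: interest £12.37; balance after payment £1,054.37.
Month 2: interest £12.30; balance after payment £1,048.67.
Closed form: n = −ln(1 − rB₀/P)/ln(1+r) = −ln(0.31296)/ln(1.01167) ≈ 100.151, so the balance reaches zero during payment 101.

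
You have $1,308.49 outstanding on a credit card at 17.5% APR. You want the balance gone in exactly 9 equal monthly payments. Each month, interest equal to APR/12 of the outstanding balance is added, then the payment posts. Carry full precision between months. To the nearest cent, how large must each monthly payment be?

Monthly rate r = 17.5%/12 = 1.45833% = 0.0145833.
Level-payment amortization: P = B₀·r / (1 − (1+r)^(−n)) = 1308.49·0.0145833 / (1 − 1.01458^(−9)).
Denominator 1 − (1+r)^(−9) = 0.122169865.
P = 19.0821 / 0.122169865 ≈ 156.19.

$156.19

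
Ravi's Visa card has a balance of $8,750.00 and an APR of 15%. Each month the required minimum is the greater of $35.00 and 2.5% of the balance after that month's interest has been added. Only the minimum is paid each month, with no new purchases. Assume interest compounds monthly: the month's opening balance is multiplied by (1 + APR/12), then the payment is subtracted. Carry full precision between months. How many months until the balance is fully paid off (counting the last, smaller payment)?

198 months

Monthly rate r = 15%/12 = 1.25% = 0.0125.
While 2.5% of the post-interest balance exceeds $35.00, each month B ← (B·(1+r))·(1 − 0.025), i.e. B shrinks by the factor (1+r)·0.975 = 0.98719.
This holds for months 1–144. Entering month 145 the balance is $1,366.34; 2.5% of the post-interest balance is now below $35.00, so the flat $35.00 minimum applies from here.
From month 145 a fixed $35.00 at rate r clears $1,366.34 in 54 more payments. Total: 144 + 54 = 198 months.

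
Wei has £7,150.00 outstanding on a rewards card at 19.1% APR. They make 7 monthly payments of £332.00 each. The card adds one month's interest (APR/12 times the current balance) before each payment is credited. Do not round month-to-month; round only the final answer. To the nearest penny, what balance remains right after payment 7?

Monthly rate r = 19.1%/12 = 1.59167% = 0.0159167.
Each month: B ← B·(1+r) − £332.00.
Month 1: interest £113.80; balance after payment £6,931.80.
Month 2: interest £110.33; balance after payment £6,710.14.
Month 3: interest £106.80; balance after payment £6,484.94.
Month 4: interest £103.22; balance after payment £6,256.16.
Month 5: interest £99.58; balance after payment £6,023.73.
Month 6: interest £95.88; balance after payment £5,787.61.
Month 7: interest £92.12; balance after payment £5,547.73.

£5,547.73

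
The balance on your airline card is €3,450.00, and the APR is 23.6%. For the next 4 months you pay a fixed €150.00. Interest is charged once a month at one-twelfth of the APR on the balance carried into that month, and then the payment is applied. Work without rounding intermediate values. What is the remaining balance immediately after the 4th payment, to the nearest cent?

€3,111.58

Monthly rate r = 23.6%/12 = 1.96667% = 0.0196667.
Each month: B ← B·(1+r) − €150.00.
Month 1: interest €67.85; balance after payment €3,367.85.
Month 2: interest €66.23; balance after payment €3,284.08.
Month 3: interest €64.59; balance after payment €3,198.67.
Month 4: interest €62.91; balance after payment €3,111.58.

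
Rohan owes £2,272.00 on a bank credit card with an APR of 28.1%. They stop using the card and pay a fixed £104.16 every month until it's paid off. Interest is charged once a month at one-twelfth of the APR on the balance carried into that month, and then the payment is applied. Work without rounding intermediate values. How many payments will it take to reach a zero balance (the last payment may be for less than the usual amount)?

31 payments

Monthly rate r = 28.1%/12 = 2.34167% = 0.0234167.
Recurrence: B ← B·(1+r) − £104.16.
Month 1: interest £53.20; balance after payment £2,221.04.
Month 2: interest £52.01; balance after payment £2,168.89.
Closed form: n = −ln(1 − rB₀/P)/ln(1+r) = −ln(0.48922)/ln(1.02342) ≈ 30.887, so the balance reaches zero during payment 31.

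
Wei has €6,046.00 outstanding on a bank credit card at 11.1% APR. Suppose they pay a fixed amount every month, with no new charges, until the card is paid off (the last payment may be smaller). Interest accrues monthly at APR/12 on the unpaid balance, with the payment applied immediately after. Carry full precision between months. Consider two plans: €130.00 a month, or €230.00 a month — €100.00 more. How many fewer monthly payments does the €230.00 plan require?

Monthly rate r = 11.1%/12 = 0.925% = 0.00925.
At €130.00/mo: n = ⌈−ln(1 − rB₀/P)/ln(1+r)⌉ = 62 payments (last €11.44); total interest = total paid − €6,046.00 = €1,895.44.
At €230.00/mo: 31 payments (last €59.44); total interest €913.44.
Payments saved = 62 − 31 = 31.

31 fewer payments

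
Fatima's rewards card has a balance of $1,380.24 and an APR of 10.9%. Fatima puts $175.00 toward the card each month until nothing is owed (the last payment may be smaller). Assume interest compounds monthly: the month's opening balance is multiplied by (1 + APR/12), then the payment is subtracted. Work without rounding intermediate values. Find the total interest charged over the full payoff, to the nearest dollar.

Monthly rate r = 10.9%/12 = 0.908333% = 0.00908333.
Payoff takes n = ⌈−ln(1 − rB₀/P)/ln(1+r)⌉ = ⌈8.221⌉ = 9 payments; the last is $38.81.
Total paid = 8·$175.00 + $38.81 = $1,438.81.
Total interest = total paid − principal = $1,438.81 − $1,380.24 = $58.57.

$59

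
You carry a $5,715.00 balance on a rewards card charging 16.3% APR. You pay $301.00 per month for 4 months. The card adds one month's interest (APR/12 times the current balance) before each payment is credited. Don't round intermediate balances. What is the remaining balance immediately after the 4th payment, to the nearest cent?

Monthly rate r = 16.3%/12 = 1.35833% = 0.0135833.
Each month: B ← B·(1+r) − $301.00.
Month 1: interest $77.63; balance after payment $5,491.63.
Month 2: interest $74.59; balance after payment $5,265.22.
Month 3: interest $71.52; balance after payment $5,035.74.
Month 4: interest $68.40; balance after payment $4,803.14.

$4,803.14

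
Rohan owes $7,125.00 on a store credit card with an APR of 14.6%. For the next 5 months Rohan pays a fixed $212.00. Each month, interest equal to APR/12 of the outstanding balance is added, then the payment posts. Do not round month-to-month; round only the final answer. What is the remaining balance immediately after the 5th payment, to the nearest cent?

$6,483.00

Monthly rate r = 14.6%/12 = 1.21667% = 0.0121667.
Each month: B ← B·(1+r) − $212.00.
Month 1: interest $86.69; balance after payment $6,999.69.
Month 2: interest $85.16; balance after payment $6,872.85.
Month 3: interest $83.62; balance after payment $6,744.47.
Month 4: interest $82.06; balance after payment $6,614.53.
Month 5: interest $80.48; balance after payment $6,483.00.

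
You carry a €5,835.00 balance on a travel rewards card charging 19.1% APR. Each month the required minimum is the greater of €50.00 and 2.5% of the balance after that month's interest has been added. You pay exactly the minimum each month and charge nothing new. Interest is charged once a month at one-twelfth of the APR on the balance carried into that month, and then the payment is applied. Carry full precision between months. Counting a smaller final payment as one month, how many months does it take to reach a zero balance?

Monthly rate r = 19.1%/12 = 1.59167% = 0.0159167.
While 2.5% of the post-interest balance exceeds €50.00, each month B ← (B·(1+r))·(1 − 0.025), i.e. B shrinks by the factor (1+r)·0.975 = 0.99052.
This holds for months 1–115. Entering month 116 the balance is €1,950.97; 2.5% of the post-interest balance is now below €50.00, so the flat €50.00 minimum applies from here.
From month 116 a fixed €50.00 at rate r clears €1,950.97 in 62 more payments. Total: 115 + 62 = 177 months.

177 months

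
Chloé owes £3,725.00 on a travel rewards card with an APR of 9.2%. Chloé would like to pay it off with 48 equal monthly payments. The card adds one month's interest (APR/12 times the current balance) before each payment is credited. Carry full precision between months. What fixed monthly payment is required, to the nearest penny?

Monthly rate r = 9.2%/12 = 0.766667% = 0.00766667.
Level-payment amortization: P = B₀·r / (1 − (1+r)^(−n)) = 3725.00·0.00766667 / (1 − 1.00767^(−48)).
Denominator 1 − (1+r)^(−48) = 0.306910751.
P = 28.5583 / 0.306910751 ≈ 93.05.

£93.05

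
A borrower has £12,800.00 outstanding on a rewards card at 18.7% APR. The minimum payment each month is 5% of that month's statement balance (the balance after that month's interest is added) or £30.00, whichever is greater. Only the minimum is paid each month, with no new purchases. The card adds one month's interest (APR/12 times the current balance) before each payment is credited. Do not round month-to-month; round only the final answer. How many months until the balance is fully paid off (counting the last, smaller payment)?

110 months

Monthly rate r = 18.7%/12 = 1.55833% = 0.0155833.
While 5% of the post-interest balance exceeds £30.00, each month B ← (B·(1+r))·(1 − 0.05), i.e. B shrinks by the factor (1+r)·0.95 = 0.9648.
This holds for months 1–86. Entering month 87 the balance is £587.46; 5% of the post-interest balance is now below £30.00, so the flat £30.00 minimum applies from here.
From month 87 a fixed £30.00 at rate r clears £587.46 in 24 more payments. Total: 86 + 24 = 110 months.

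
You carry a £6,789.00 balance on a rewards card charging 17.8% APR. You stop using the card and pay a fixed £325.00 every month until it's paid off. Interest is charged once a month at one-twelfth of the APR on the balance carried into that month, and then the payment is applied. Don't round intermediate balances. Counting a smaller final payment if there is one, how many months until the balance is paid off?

26 payments

Monthly rate r = 17.8%/12 = 1.48333% = 0.0148333.
Recurrence: B ← B·(1+r) − £325.00.
Month 1: interest £100.70; balance after payment £6,564.70.
Month 2: interest £97.38; balance after payment £6,337.08.
Closed form: n = −ln(1 − rB₀/P)/ln(1+r) = −ln(0.69014)/ln(1.01483) ≈ 25.187, so the balance reaches zero during payment 26.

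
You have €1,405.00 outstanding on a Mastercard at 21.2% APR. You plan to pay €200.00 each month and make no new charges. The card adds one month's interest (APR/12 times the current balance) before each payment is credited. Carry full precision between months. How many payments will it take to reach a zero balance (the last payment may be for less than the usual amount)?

8 months

Monthly rate r = 21.2%/12 = 1.76667% = 0.0176667.
Recurrence: B ← B·(1+r) − €200.00.
Month 1: interest €24.82; balance after payment €1,229.82.
Month 2: interest €21.73; balance after payment €1,051.55.
Closed form: n = −ln(1 − rB₀/P)/ln(1+r) = −ln(0.87589)/ln(1.01767) ≈ 7.567, so the balance reaches zero during payment 8.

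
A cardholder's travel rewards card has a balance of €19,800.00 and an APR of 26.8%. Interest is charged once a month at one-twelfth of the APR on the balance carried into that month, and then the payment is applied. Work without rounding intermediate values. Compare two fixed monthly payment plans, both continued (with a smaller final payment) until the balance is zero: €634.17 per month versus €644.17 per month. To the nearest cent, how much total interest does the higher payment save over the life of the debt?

€482.52

Monthly rate r = 26.8%/12 = 2.23333% = 0.0223333.
At €634.17/mo: n = ⌈−ln(1 − rB₀/P)/ln(1+r)⌉ = 55 payments (last €65.18); total interest = total paid − €19,800.00 = €14,510.36.
At €644.17/mo: 53 payments (last €331.00); total interest €14,027.84.
Interest saved = €14,510.36 − €14,027.84 = €482.52.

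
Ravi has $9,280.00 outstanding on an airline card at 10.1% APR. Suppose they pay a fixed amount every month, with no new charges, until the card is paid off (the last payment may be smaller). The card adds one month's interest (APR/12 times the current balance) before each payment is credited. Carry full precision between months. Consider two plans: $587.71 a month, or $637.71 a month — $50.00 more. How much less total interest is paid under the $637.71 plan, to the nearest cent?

$57.58

Monthly rate r = 10.1%/12 = 0.841667% = 0.00841667.
At $587.71/mo: n = ⌈−ln(1 − rB₀/P)/ln(1+r)⌉ = 18 payments (last $8.20); total interest = total paid − $9,280.00 = $719.27.
At $637.71/mo: 16 payments (last $376.04); total interest $661.69.
Interest saved = $719.27 − $661.69 = $57.58.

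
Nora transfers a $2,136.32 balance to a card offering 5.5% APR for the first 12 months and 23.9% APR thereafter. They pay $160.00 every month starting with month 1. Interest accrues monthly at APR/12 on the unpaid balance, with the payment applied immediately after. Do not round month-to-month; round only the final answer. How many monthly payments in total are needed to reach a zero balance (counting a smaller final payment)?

14 months

Promo months 1–12 at r₀ = 5.5%/12 = 0.00458333; months 13+ at r₁ = 23.9%/12 = 0.0199167.
After month 12: iterate B ← B·(1+r₀) − $160.00 for 12 months → $287.68.
Then at r₁ with $160.00/mo: n₂ = −ln(1 − r₁·B/P)/ln(1+r₁) ≈ 1.85 → 2 more payments.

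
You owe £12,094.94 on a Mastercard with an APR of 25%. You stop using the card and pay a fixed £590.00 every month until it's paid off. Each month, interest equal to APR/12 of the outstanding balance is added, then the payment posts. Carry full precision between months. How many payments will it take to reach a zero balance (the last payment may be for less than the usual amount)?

Monthly rate r = 25%/12 = 2.08333% = 0.0208333.
Recurrence: B ← B·(1+r) − £590.00.
Month 1: interest £251.98; balance after payment £11,756.92.
Month 2: interest £244.94; balance after payment £11,411.85.
Closed form: n = −ln(1 − rB₀/P)/ln(1+r) = −ln(0.57292)/ln(1.02083) ≈ 27.014, so the balance reaches zero during payment 28.

28 payments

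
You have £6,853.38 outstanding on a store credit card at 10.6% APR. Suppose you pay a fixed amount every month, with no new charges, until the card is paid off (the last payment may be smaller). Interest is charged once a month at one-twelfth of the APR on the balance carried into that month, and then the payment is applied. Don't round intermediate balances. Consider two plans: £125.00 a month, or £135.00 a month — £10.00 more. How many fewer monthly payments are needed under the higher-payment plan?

8 fewer payments

Monthly rate r = 10.6%/12 = 0.883333% = 0.00883333.
At £125.00/mo: n = ⌈−ln(1 − rB₀/P)/ln(1+r)⌉ = 76 payments (last £37.78); total interest = total paid − £6,853.38 = £2,559.40.
At £135.00/mo: 68 payments (last £88.46); total interest £2,280.08.
Payments saved = 76 − 68 = 8.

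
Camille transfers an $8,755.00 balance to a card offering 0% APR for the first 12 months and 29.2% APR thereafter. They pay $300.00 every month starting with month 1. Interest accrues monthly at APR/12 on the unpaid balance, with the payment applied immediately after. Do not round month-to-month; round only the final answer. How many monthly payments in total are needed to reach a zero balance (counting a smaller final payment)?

35 months

Promo months 1–12 at r₀ = 0%/12 = 0; months 13+ at r₁ = 29.2%/12 = 0.0243333.
After month 12 (no interest yet): B = $8,755.00 − 12·$300.00 = $5,155.00.
Then at r₁ with $300.00/mo: n₂ = −ln(1 − r₁·B/P)/ln(1+r₁) ≈ 22.52 → 23 more payments.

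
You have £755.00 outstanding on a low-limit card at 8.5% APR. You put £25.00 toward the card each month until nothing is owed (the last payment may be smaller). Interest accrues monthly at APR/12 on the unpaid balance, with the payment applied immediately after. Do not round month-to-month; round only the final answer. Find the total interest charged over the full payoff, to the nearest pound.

Monthly rate r = 8.5%/12 = 0.708333% = 0.00708333.
Payoff takes n = ⌈−ln(1 − rB₀/P)/ln(1+r)⌉ = ⌈34.100⌉ = 35 payments; the last is £2.52.
Total paid = 34·£25.00 + £2.52 = £852.52.
Total interest = total paid − principal = £852.52 − £755.00 = £97.52.

£98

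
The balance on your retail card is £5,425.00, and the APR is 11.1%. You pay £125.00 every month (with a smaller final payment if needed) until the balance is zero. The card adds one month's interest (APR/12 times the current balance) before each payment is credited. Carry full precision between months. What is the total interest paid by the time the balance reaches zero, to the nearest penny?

£1,542.88

Monthly rate r = 11.1%/12 = 0.925% = 0.00925.
Payoff takes n = ⌈−ln(1 − rB₀/P)/ln(1+r)⌉ = ⌈55.742⌉ = 56 payments; the last is £92.88.
Total paid = 55·£125.00 + £92.88 = £6,967.88.
Total interest = total paid − principal = £6,967.88 − £5,425.00 = £1,542.88.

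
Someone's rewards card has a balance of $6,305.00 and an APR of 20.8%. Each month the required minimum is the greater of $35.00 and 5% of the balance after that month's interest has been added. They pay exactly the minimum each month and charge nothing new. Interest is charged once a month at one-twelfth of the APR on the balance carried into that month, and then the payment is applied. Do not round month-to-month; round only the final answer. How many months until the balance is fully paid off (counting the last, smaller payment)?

Monthly rate r = 20.8%/12 = 1.73333% = 0.0173333.
While 5% of the post-interest balance exceeds $35.00, each month B ← (B·(1+r))·(1 − 0.05), i.e. B shrinks by the factor (1+r)·0.95 = 0.96647.
This holds for months 1–65. Entering month 66 the balance is $686.80; 5% of the post-interest balance is now below $35.00, so the flat $35.00 minimum applies from here.
From month 66 a fixed $35.00 at rate r clears $686.80 in 25 more payments. Total: 65 + 25 = 90 months.

90 months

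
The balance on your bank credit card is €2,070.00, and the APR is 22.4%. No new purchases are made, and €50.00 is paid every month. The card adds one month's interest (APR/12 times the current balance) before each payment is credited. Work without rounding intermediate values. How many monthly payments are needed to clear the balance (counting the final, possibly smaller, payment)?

81 months

Monthly rate r = 22.4%/12 = 1.86667% = 0.0186667.
Recurrence: B ← B·(1+r) − €50.00.
Month 1: interest €38.64; balance after payment €2,058.64.
Month 2: interest €38.43; balance after payment €2,047.07.
Closed form: n = −ln(1 − rB₀/P)/ln(1+r) = −ln(0.2272)/ln(1.01867) ≈ 80.127, so the balance reaches zero during payment 81.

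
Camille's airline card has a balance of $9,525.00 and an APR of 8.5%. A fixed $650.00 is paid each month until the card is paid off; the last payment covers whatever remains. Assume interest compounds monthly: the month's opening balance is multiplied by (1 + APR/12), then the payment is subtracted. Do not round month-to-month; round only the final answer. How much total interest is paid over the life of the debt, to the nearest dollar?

Monthly rate r = 8.5%/12 = 0.708333% = 0.00708333.
Payoff takes n = ⌈−ln(1 − rB₀/P)/ln(1+r)⌉ = ⌈15.526⌉ = 16 payments; the last is $342.60.
Total paid = 15·$650.00 + $342.60 = $10,092.60.
Total interest = total paid − principal = $10,092.60 − $9,525.00 = $567.60.

$568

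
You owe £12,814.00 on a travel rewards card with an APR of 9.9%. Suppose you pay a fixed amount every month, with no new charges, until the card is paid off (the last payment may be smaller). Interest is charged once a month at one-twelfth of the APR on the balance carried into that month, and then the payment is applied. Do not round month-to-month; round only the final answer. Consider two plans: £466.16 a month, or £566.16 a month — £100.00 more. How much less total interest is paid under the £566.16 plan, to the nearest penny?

£350.10

Monthly rate r = 9.9%/12 = 0.825% = 0.00825.
At £466.16/mo: n = ⌈−ln(1 − rB₀/P)/ln(1+r)⌉ = 32 payments (last £141.69); total interest = total paid − £12,814.00 = £1,778.65.
At £566.16/mo: 26 payments (last £88.55); total interest £1,428.55.
Interest saved = £1,778.65 − £1,428.55 = £350.10.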